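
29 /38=0.76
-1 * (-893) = 893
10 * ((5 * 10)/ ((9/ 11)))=5500/ 9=611.11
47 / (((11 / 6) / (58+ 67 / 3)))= 22654 / 11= 2059.45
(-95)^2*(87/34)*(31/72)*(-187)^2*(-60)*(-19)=1585494717125/4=396373679281.25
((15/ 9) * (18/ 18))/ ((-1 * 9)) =-5/ 27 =-0.19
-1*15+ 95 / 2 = 65 / 2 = 32.50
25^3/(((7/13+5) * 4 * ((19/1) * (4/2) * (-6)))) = -203125/65664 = -3.09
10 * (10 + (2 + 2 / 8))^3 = 588245 / 32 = 18382.66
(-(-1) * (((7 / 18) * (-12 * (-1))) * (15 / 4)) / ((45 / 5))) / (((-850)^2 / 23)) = 161 / 2601000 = 0.00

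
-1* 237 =-237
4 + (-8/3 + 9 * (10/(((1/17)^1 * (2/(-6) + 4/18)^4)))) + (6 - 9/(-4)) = 120460075/12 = 10038339.58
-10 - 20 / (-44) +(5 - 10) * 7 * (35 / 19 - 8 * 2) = 101570 / 209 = 485.98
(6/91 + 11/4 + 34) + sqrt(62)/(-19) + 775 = 811.40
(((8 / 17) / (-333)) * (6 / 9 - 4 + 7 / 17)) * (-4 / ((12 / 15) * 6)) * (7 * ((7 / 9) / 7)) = -20860 / 7795197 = -0.00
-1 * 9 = -9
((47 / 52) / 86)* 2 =47 / 2236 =0.02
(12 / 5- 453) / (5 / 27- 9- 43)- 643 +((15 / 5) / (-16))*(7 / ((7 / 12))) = -17810771 / 27980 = -636.55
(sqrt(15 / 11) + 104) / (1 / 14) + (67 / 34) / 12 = 14 * sqrt(165) / 11 + 594115 / 408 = 1472.51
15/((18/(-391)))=-1955/6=-325.83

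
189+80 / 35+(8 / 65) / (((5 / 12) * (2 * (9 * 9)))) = 11749837 / 61425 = 191.29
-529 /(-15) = 35.27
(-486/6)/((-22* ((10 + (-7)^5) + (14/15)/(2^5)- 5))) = -9720/44357203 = -0.00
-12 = -12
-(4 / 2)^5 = -32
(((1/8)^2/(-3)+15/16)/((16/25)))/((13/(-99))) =-147675/13312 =-11.09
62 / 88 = 31 / 44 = 0.70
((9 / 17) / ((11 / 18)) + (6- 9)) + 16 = 2593 / 187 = 13.87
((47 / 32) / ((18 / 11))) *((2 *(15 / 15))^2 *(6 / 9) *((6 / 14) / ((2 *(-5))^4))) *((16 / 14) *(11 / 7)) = 5687 / 30870000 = 0.00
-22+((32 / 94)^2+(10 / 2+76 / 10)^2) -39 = 5405196 / 55225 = 97.88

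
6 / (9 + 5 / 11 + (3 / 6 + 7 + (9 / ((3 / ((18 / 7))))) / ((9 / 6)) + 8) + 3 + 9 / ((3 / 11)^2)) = 924 / 23731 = 0.04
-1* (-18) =18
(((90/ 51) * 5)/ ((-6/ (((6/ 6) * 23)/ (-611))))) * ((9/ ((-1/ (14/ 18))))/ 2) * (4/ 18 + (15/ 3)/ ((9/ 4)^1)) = -44275/ 93483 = -0.47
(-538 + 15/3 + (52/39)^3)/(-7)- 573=-93970/189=-497.20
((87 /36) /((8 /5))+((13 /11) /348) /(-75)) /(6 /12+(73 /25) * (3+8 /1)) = 3469021 /74921616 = 0.05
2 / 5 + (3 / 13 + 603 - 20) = 37936 / 65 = 583.63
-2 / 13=-0.15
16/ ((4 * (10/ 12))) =24/ 5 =4.80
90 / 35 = 18 / 7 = 2.57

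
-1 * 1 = -1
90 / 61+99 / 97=14769 / 5917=2.50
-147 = -147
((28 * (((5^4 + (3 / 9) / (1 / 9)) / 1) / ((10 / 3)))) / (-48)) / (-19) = 1099 / 190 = 5.78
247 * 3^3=6669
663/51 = 13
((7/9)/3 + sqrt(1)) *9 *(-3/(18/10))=-170/9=-18.89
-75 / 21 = -25 / 7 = -3.57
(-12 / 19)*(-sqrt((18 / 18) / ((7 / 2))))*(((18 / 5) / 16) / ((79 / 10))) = 27*sqrt(14) / 10507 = 0.01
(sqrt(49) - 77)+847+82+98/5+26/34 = 74746/85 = 879.36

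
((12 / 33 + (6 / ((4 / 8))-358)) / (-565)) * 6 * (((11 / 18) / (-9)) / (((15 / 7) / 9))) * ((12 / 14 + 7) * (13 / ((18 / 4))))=-23.76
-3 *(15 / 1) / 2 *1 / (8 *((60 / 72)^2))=-81 / 20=-4.05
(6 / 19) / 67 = 6 / 1273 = 0.00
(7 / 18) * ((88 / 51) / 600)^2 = 847 / 263351250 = 0.00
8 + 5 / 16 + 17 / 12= 467 / 48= 9.73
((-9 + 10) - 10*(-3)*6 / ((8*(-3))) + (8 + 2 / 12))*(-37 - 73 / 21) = -4250 / 63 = -67.46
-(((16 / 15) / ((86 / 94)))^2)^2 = -319794774016 / 173076800625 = -1.85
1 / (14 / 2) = 1 / 7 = 0.14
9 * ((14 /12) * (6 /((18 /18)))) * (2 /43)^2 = 252 /1849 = 0.14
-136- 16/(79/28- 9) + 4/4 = -22907/173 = -132.41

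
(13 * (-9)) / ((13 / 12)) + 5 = -103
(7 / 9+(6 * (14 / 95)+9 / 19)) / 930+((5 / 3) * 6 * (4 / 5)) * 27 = 85877113 / 397575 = 216.00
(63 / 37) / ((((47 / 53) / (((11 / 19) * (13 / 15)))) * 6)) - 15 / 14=-1053352 / 1156435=-0.91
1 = 1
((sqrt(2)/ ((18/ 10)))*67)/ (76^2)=335*sqrt(2)/ 51984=0.01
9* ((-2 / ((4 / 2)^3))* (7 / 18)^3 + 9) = 209609 / 2592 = 80.87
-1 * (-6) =6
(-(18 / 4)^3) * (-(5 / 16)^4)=455625 / 524288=0.87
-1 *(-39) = 39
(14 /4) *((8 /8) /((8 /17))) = 119 /16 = 7.44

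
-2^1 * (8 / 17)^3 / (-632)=128 / 388127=0.00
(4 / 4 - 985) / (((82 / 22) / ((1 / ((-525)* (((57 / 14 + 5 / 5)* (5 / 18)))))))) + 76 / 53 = 842404 / 470375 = 1.79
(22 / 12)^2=121 / 36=3.36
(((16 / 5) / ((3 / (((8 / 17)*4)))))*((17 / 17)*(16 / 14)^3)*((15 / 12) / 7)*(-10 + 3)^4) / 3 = 65536 / 153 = 428.34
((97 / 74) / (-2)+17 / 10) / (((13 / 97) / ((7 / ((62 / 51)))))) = 26768217 / 596440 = 44.88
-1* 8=-8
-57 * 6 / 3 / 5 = -114 / 5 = -22.80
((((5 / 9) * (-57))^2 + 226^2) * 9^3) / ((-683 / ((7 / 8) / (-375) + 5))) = -189738558999 / 683000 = -277801.70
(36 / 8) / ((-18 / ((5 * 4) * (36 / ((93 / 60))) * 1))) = -3600 / 31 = -116.13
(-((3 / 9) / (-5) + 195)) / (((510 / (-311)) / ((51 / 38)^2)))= 3864797 / 18050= 214.12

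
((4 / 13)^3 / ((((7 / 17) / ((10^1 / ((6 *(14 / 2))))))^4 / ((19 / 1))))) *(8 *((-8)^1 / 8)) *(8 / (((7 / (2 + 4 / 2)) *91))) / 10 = -1624984576000 / 653489822521809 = -0.00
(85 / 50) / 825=17 / 8250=0.00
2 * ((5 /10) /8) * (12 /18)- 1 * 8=-95 /12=-7.92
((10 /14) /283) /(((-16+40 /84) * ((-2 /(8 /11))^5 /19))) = 0.00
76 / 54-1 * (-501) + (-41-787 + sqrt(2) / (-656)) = -325.59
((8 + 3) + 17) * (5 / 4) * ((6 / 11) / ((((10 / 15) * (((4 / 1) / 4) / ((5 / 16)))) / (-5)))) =-7875 / 176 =-44.74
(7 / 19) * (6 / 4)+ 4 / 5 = 257 / 190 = 1.35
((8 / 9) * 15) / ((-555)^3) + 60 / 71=6154338932 / 7282635075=0.85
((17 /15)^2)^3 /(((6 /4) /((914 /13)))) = 44123476132 /444234375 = 99.32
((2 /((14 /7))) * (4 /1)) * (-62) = -248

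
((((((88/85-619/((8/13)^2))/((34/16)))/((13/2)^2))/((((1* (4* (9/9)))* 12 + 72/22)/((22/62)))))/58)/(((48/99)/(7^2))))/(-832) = 579555795357/2197735346094080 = 0.00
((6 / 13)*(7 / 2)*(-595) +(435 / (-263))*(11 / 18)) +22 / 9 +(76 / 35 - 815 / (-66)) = -11197631539 / 11846835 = -945.20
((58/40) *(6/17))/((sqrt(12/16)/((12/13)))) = 348 *sqrt(3)/1105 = 0.55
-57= -57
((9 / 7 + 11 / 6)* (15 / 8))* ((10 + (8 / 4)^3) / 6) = 17.54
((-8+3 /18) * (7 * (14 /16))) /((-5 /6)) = 2303 /40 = 57.58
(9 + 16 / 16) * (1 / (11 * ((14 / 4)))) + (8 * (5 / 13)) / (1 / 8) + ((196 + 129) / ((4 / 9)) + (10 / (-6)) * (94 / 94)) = 9062555 / 12012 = 754.46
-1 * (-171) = 171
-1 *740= -740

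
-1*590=-590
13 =13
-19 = -19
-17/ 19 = -0.89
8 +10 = 18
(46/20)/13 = 23/130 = 0.18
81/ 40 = 2.02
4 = 4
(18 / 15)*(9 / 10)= 1.08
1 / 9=0.11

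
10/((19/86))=45.26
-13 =-13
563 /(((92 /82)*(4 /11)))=253913 /184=1379.96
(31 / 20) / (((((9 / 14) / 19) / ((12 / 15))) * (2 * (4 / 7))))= 32.07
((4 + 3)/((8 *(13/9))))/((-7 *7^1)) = -0.01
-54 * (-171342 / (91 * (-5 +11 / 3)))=-6939351 / 91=-76256.60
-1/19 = -0.05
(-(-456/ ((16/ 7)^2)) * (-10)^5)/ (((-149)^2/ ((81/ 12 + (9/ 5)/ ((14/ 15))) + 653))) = -23100853125/ 88804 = -260133.02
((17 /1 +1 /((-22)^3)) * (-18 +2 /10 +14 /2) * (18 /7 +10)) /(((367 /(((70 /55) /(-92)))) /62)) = 60603822 /11234971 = 5.39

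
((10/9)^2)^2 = 10000/6561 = 1.52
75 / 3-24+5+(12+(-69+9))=-42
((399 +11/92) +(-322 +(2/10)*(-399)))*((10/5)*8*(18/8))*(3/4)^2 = -99873/1840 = -54.28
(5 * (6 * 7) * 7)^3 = 3176523000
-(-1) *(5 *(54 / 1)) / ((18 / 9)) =135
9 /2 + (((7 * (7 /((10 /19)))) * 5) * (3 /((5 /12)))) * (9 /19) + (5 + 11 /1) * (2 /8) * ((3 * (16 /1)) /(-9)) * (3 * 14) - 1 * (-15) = 7111 /10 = 711.10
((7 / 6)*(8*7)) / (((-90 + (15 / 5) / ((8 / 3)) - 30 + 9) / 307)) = -481376 / 2637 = -182.55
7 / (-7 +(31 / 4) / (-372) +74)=336 / 3215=0.10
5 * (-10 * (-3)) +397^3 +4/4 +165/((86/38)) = 62570996.91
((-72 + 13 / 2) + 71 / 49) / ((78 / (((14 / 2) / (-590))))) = 6277 / 644280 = 0.01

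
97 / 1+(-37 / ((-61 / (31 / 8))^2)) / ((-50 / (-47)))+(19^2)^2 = 1552911538421 / 11907200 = 130417.86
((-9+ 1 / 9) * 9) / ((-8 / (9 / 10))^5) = 59049 / 40960000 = 0.00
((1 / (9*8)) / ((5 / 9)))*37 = 0.92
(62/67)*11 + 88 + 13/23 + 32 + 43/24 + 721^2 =19230701255/36984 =519973.54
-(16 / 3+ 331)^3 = -1027243729 / 27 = -38046064.04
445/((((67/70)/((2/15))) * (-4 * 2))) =-3115/402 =-7.75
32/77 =0.42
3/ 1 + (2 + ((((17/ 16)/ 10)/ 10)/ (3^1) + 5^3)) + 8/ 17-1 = 10565089/ 81600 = 129.47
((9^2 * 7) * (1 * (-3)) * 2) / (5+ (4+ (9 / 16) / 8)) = -16128 / 43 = -375.07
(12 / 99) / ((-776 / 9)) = -0.00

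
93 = 93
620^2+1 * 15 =384415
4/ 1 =4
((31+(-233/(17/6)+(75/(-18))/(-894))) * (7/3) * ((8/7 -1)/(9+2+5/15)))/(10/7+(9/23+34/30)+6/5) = -752130659/2073128784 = -0.36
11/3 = 3.67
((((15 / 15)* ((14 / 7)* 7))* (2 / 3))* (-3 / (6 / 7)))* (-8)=784 / 3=261.33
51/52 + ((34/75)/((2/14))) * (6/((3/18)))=149787/1300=115.22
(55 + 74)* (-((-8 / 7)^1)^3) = 66048 / 343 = 192.56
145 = 145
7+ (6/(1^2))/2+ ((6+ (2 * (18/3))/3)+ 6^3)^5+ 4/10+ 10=589579257396.40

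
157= 157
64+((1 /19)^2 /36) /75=62380801 /974700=64.00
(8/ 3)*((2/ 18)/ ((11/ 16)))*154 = 1792/ 27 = 66.37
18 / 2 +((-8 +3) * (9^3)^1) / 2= -3627 / 2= -1813.50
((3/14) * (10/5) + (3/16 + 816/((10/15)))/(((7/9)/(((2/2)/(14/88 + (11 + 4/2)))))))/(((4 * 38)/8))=648687/102676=6.32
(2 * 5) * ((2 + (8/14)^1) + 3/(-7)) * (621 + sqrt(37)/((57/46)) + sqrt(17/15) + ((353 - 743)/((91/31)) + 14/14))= 10 * sqrt(255)/7 + 2300 * sqrt(37)/133 + 513600/49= 10609.64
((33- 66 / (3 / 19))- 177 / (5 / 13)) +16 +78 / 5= -4068 / 5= -813.60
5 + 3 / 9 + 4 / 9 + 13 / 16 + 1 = 1093 / 144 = 7.59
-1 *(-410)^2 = -168100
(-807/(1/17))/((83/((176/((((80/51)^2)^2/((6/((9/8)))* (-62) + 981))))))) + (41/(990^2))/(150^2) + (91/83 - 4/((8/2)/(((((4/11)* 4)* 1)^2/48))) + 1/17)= -3124738.28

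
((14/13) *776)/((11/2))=21728/143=151.94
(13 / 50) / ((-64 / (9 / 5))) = -117 / 16000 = -0.01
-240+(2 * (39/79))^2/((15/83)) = -7320876/31205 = -234.61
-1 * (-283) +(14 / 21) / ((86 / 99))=12202 / 43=283.77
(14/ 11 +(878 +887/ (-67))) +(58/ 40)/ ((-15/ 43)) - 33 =183264761/ 221100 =828.88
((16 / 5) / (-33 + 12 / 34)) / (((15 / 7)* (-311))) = 1904 / 12945375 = 0.00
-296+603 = 307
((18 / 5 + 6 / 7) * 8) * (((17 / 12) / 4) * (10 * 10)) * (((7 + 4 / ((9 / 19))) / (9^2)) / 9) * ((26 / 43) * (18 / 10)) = 6389552 / 219429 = 29.12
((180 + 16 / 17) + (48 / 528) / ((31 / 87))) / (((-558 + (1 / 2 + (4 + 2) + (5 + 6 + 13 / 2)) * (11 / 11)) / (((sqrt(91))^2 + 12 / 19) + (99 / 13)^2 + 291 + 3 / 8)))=-11899320977875 / 79519721424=-149.64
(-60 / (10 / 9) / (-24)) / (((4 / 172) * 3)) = 129 / 4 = 32.25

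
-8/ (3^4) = -8/ 81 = -0.10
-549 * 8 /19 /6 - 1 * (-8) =-580 /19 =-30.53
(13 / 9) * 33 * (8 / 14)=572 / 21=27.24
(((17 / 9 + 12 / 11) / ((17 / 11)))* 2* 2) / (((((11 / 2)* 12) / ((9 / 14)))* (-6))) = -295 / 23562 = -0.01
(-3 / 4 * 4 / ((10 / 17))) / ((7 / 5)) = -3.64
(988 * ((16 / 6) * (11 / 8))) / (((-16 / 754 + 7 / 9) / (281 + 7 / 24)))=6915110059 / 5134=1346924.44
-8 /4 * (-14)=28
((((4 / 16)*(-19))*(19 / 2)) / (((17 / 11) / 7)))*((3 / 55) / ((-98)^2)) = -1083 / 932960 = -0.00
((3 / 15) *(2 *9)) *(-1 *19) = -68.40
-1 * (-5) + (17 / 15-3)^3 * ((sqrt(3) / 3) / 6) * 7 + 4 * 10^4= 40005-76832 * sqrt(3) / 30375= 40000.62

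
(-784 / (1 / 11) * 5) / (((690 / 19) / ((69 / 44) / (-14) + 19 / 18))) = -695723 / 621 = -1120.33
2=2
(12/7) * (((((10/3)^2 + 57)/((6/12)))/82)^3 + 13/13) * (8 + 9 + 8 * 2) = 1763707352/5582601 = 315.93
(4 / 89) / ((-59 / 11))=-44 / 5251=-0.01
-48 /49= -0.98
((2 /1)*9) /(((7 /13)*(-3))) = -78 /7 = -11.14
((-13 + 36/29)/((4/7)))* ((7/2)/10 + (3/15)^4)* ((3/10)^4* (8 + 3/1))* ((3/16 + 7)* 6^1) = -27.80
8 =8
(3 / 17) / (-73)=-3 / 1241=-0.00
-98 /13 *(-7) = 686 /13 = 52.77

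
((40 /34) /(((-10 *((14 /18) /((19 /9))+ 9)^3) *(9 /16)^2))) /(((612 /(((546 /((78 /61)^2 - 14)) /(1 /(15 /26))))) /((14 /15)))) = 20009513776 /1138928272438815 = 0.00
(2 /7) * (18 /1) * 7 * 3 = 108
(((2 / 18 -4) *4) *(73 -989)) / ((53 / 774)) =11028640 / 53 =208087.55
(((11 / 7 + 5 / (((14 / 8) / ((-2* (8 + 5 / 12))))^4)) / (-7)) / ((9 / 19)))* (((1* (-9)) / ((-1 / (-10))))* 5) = 7908880808350 / 1361367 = 5809514.12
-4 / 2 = -2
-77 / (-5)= 77 / 5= 15.40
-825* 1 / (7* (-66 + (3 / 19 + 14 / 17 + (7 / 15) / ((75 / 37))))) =1.82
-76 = -76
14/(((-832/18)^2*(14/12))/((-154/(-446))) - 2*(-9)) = 18711/9671929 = 0.00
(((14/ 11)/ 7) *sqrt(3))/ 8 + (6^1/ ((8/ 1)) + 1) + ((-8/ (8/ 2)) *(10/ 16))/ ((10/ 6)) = sqrt(3)/ 44 + 1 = 1.04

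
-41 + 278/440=-8881/220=-40.37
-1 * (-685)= 685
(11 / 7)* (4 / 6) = 22 / 21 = 1.05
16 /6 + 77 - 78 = 5 /3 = 1.67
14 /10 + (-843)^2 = 3553252 /5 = 710650.40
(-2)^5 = -32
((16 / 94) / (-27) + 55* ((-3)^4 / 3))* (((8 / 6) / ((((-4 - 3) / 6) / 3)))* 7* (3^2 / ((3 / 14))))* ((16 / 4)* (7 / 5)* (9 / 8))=-2216121432 / 235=-9430303.97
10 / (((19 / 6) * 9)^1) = 20 / 57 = 0.35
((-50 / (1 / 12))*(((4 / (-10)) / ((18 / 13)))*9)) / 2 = 780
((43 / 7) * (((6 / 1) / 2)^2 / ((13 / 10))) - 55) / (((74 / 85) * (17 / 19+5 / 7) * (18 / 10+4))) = -9165125 / 5970172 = -1.54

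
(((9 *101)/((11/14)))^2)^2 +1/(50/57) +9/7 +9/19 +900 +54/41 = 7151105378546641012461/3991868650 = 1791418006338.12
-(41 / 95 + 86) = -8211 / 95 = -86.43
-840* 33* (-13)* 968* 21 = 7325398080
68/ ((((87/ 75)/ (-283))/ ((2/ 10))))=-96220/ 29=-3317.93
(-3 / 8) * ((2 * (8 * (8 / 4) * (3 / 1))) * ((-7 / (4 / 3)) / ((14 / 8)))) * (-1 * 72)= -7776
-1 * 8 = -8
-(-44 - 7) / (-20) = -51 / 20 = -2.55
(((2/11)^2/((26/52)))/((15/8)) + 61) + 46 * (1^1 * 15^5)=63400329529/1815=34931311.04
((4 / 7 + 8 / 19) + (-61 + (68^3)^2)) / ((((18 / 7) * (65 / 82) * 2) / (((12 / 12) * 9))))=539124382421451 / 2470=218268980737.43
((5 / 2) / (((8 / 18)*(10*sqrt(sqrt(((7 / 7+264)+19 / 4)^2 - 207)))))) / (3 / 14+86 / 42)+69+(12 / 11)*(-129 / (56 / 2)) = 27*1160929^(3 / 4) / 63021860+4926 / 77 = 63.99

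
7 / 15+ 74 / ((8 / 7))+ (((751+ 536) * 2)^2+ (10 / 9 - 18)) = 1192594379 / 180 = 6625524.33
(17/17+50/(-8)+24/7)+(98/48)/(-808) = -247591/135744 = -1.82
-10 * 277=-2770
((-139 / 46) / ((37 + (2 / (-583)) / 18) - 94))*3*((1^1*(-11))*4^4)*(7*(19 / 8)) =-6402085074 / 859855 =-7445.54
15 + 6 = 21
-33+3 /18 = -197 /6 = -32.83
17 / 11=1.55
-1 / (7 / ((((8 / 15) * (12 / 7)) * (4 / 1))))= -128 / 245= -0.52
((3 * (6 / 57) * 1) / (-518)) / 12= -1 / 19684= -0.00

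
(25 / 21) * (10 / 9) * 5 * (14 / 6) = 15.43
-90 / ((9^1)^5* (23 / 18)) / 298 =-10 / 2498283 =-0.00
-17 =-17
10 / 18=5 / 9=0.56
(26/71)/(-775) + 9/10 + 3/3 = 209043/110050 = 1.90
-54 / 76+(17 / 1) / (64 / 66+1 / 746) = 15257793 / 908390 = 16.80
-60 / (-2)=30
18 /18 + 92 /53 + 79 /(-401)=2.54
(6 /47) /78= 1 /611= 0.00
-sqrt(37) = -6.08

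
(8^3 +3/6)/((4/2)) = 1025/4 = 256.25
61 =61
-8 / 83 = -0.10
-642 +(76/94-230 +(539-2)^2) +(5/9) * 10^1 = 121613923/423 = 287503.36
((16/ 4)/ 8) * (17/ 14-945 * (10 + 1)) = -145513/ 28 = -5196.89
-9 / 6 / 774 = -1 / 516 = -0.00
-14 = -14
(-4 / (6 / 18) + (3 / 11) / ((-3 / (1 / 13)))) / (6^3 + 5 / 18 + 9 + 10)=-30906 / 605605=-0.05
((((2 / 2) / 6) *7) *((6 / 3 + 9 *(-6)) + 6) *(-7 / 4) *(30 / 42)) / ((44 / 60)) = 4025 / 44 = 91.48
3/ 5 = 0.60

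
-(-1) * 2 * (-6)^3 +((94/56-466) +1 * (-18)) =-25601/28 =-914.32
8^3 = 512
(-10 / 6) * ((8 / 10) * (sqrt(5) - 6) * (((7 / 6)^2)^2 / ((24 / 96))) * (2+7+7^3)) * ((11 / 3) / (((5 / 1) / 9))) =18593344 / 135 - 9296672 * sqrt(5) / 405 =86400.10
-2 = -2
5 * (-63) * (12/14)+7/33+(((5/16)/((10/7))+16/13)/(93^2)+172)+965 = 11440791779/13192608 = 867.21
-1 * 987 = -987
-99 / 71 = -1.39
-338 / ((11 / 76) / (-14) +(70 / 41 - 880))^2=-643232041088 / 1468046198338281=-0.00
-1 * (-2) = 2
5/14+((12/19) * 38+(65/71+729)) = 749747/994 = 754.27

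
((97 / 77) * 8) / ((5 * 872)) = 0.00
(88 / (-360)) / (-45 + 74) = -11 / 1305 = -0.01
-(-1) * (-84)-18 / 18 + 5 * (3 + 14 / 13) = -840 / 13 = -64.62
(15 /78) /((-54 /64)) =-80 /351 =-0.23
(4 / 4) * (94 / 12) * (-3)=-23.50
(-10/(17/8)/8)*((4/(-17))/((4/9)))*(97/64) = 4365/9248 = 0.47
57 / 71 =0.80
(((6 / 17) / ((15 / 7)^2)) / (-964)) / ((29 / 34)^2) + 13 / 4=197607311 / 60804300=3.25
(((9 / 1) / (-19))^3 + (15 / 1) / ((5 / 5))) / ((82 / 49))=2502822 / 281219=8.90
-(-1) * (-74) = -74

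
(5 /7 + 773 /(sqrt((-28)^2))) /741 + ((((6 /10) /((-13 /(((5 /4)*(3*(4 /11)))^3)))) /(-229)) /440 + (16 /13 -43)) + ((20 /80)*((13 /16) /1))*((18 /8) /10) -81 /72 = -42.81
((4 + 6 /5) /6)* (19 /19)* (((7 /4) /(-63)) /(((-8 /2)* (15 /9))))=13 /3600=0.00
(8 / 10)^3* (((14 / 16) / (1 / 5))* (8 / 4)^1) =112 / 25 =4.48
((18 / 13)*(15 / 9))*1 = 30 / 13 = 2.31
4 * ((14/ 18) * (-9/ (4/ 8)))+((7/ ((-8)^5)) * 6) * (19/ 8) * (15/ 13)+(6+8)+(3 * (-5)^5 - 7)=-16057898849/ 1703936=-9424.00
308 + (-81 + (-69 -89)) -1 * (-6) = 75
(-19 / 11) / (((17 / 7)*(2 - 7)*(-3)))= -133 / 2805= -0.05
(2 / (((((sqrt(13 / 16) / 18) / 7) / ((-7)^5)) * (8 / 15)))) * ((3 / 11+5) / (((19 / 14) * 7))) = -3684766680 * sqrt(13) / 2717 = -4889810.53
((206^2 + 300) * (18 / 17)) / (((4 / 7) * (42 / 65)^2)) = 189663.45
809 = 809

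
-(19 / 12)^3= -6859 / 1728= -3.97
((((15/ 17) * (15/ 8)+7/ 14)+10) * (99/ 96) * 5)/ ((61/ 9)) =2454705/ 265472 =9.25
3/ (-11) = -3/ 11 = -0.27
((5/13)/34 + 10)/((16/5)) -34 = -218323/7072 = -30.87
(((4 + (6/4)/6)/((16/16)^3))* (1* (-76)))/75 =-323/75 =-4.31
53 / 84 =0.63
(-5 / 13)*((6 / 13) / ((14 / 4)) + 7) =-3245 / 1183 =-2.74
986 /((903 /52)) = 51272 /903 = 56.78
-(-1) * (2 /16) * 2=1 /4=0.25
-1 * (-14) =14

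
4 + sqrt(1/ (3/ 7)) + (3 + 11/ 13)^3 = sqrt(21)/ 3 + 133788/ 2197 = 62.42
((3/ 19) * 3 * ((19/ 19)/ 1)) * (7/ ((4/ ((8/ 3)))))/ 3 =14/ 19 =0.74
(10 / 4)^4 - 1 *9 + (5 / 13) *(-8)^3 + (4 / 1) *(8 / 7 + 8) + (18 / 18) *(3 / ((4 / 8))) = -180965 / 1456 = -124.29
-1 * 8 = -8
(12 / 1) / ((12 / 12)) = 12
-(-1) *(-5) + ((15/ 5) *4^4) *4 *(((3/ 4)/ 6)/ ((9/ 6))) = 251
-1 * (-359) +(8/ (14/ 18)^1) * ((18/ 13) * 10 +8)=53117/ 91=583.70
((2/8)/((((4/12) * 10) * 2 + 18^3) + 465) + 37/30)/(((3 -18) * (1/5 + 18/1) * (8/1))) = -1399459/2478097440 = -0.00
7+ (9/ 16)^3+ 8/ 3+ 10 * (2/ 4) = 14.84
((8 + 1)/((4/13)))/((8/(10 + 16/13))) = 657/16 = 41.06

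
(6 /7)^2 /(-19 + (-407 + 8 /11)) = -198 /114611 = -0.00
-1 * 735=-735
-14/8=-1.75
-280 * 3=-840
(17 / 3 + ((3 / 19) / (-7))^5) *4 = 22.67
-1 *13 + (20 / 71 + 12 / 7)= -11.00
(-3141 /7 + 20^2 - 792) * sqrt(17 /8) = -5885 * sqrt(34) /28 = -1225.54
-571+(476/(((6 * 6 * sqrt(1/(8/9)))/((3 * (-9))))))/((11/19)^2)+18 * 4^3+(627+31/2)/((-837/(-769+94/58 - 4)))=28475338/24273 - 85918 * sqrt(2)/121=168.94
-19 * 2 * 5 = -190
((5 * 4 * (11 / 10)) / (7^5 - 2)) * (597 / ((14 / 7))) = 6567 / 16805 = 0.39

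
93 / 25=3.72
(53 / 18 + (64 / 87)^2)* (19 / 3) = 1002535 / 45414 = 22.08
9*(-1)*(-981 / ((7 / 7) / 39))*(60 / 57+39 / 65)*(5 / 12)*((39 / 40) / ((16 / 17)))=11947252707 / 48640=245626.08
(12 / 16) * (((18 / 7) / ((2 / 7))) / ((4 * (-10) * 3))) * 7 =-63 / 160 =-0.39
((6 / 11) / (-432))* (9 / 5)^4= -729 / 55000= -0.01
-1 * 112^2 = -12544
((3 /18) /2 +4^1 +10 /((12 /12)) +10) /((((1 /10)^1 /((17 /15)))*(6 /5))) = 24565 /108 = 227.45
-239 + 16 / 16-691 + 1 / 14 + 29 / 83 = -1079009 / 1162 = -928.58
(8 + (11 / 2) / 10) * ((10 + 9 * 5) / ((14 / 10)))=335.89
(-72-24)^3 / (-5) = 884736 / 5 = 176947.20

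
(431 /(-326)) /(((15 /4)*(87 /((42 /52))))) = -3017 /921765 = -0.00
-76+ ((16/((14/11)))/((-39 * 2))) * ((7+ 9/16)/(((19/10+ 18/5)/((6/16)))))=-110777/1456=-76.08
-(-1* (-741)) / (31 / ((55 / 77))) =-17.07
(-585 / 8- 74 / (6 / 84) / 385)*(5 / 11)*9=-300231 / 968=-310.16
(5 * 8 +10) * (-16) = -800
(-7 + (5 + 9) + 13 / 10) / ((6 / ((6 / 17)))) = 83 / 170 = 0.49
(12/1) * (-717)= -8604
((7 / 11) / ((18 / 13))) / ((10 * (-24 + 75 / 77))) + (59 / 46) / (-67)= -10396247 / 491794740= -0.02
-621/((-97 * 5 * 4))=0.32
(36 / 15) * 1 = 12 / 5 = 2.40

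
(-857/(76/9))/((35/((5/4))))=-7713/2128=-3.62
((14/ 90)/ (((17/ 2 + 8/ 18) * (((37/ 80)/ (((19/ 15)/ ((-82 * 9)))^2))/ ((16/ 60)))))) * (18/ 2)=11552/ 43452379125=0.00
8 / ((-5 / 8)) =-64 / 5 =-12.80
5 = 5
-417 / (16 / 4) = -417 / 4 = -104.25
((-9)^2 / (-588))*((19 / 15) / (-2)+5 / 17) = 1557 / 33320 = 0.05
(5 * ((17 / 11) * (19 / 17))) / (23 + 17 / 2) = 190 / 693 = 0.27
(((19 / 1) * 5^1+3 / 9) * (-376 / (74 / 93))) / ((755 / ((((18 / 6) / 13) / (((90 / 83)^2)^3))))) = -5239873363984963 / 618575180625000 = -8.47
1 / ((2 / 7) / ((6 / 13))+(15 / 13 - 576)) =-273 / 156764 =-0.00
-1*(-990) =990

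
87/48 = 29/16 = 1.81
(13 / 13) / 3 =1 / 3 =0.33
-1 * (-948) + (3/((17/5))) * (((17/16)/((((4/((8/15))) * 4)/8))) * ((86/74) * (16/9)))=315856/333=948.52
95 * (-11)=-1045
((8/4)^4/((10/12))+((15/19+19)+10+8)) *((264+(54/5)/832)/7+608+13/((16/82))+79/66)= 928070021237/22822800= 40664.16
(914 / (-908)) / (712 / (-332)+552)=-37931 / 20719652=-0.00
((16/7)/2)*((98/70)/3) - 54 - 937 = -14857/15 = -990.47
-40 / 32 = -5 / 4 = -1.25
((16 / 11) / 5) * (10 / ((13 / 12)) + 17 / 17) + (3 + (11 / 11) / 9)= 39172 / 6435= 6.09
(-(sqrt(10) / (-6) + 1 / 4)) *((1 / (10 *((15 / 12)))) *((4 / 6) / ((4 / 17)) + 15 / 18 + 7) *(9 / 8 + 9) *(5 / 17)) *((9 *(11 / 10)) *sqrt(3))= -2673 *sqrt(3) / 425 + 1782 *sqrt(30) / 425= 12.07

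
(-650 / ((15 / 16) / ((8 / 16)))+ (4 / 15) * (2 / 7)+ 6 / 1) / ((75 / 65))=-295.18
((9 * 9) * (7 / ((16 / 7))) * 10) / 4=19845 / 32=620.16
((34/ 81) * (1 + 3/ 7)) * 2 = 680/ 567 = 1.20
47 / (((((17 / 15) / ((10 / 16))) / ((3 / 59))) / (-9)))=-95175 / 8024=-11.86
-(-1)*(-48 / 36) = -4 / 3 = -1.33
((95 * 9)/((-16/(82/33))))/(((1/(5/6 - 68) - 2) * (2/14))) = 4709055/10208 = 461.31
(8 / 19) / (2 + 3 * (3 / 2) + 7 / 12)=96 / 1615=0.06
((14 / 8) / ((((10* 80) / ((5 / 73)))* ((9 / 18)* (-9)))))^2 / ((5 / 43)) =2107 / 221004288000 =0.00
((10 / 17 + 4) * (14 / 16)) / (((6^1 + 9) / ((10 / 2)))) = 91 / 68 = 1.34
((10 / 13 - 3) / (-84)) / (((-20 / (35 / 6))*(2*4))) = -29 / 29952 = -0.00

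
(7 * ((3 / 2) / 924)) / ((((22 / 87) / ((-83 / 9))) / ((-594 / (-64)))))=-21663 / 5632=-3.85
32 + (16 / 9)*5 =368 / 9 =40.89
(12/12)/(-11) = -0.09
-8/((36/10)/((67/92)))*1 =-335/207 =-1.62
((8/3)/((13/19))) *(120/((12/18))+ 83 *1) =39976/39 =1025.03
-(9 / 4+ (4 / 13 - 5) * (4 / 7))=157 / 364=0.43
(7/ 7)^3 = 1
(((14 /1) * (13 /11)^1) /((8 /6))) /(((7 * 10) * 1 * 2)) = 0.09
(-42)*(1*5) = -210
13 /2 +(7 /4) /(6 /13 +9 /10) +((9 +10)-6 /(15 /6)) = 21581 /885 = 24.39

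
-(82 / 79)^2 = -6724 / 6241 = -1.08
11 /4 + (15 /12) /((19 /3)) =56 /19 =2.95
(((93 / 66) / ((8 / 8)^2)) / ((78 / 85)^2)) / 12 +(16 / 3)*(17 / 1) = 90.81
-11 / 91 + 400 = 36389 / 91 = 399.88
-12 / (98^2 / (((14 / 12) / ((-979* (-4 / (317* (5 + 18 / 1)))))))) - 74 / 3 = -198813697 / 8059128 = -24.67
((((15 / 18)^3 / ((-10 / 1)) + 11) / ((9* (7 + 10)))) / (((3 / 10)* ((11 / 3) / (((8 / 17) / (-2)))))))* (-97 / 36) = 2292595 / 55619784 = 0.04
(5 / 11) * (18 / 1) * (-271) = -24390 / 11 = -2217.27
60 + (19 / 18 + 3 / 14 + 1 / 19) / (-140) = 10053217 / 167580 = 59.99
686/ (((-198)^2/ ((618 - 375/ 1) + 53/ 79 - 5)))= 718585/ 172062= 4.18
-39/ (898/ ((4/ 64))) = -39/ 14368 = -0.00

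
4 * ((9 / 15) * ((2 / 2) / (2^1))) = 6 / 5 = 1.20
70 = 70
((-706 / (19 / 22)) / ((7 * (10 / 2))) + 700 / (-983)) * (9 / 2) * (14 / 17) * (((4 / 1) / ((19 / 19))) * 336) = -190311883776 / 1587545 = -119878.10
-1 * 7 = -7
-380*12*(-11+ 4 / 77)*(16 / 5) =12301056 / 77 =159753.97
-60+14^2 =136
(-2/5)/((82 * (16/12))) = -3/820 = -0.00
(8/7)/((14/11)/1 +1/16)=1408/1645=0.86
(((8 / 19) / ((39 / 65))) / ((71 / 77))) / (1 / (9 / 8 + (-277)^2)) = 58396.04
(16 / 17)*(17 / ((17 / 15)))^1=240 / 17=14.12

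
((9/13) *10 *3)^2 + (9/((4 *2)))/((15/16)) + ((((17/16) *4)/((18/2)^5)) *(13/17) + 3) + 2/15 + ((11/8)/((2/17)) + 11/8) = 71652328933/159668496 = 448.76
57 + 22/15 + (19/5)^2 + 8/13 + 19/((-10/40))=-2416/975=-2.48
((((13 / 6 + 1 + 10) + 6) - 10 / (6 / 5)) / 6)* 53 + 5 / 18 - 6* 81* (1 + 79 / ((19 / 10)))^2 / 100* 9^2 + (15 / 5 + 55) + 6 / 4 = -713537.02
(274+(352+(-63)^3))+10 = -249411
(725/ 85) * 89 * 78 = 1006590/ 17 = 59211.18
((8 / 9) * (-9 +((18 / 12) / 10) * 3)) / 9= -38 / 45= -0.84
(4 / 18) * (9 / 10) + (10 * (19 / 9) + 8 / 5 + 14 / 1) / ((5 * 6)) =1.42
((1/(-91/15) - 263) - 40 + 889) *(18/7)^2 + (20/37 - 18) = 636211754/164983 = 3856.23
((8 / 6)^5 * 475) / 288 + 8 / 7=123896 / 15309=8.09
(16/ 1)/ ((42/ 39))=104/ 7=14.86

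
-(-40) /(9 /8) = 320 /9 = 35.56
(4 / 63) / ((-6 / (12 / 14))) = -4 / 441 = -0.01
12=12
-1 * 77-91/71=-5558/71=-78.28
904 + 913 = 1817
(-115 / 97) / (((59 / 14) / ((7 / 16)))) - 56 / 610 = -3000627 / 13964120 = -0.21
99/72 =11/8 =1.38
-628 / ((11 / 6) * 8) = -471 / 11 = -42.82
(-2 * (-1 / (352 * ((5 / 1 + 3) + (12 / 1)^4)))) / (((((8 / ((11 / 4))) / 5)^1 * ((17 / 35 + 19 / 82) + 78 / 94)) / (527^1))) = 177717575 / 1108309768192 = 0.00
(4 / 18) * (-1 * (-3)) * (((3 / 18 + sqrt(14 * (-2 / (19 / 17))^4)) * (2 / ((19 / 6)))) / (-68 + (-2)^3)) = -2312 * sqrt(14) / 130321- 1 / 1083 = -0.07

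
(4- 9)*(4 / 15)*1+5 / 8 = -17 / 24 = -0.71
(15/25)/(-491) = -0.00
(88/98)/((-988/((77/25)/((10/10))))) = -121/43225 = -0.00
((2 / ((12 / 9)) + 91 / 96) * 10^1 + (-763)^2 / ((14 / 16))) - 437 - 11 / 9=95748805 / 144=664922.26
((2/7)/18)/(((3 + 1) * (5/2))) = 1/630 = 0.00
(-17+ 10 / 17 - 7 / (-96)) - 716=-732.34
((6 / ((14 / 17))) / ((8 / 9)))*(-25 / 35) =-2295 / 392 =-5.85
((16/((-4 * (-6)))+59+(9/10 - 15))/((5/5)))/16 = 2.85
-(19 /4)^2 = -22.56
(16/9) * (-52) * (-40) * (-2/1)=-7395.56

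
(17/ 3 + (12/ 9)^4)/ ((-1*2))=-715/ 162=-4.41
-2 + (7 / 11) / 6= -125 / 66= -1.89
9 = 9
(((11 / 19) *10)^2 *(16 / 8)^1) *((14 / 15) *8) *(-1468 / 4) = -198943360 / 1083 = -183696.55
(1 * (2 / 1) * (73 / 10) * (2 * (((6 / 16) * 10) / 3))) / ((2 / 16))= 292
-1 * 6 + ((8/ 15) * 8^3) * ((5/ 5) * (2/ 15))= 6842/ 225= 30.41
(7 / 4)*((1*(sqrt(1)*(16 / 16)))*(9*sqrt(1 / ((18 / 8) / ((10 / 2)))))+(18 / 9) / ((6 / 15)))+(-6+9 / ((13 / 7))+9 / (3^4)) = 3607 / 468+21*sqrt(5) / 2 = 31.19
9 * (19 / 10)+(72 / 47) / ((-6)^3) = 24101 / 1410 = 17.09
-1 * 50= -50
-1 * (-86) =86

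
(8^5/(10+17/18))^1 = 589824/197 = 2994.03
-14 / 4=-7 / 2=-3.50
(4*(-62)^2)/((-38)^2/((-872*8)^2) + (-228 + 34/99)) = -18519596384256/274200517733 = -67.54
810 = 810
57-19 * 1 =38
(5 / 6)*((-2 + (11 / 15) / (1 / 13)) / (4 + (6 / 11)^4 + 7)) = 1654433 / 2922246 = 0.57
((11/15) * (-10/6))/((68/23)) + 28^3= 13434371/612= 21951.59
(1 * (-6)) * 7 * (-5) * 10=2100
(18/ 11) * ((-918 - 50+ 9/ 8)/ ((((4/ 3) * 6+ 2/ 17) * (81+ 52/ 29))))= -2.35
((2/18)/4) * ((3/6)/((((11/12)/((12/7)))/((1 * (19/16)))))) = 19/616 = 0.03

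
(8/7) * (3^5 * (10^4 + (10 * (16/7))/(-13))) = 1768728960/637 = 2776654.57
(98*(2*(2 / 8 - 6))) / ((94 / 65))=-73255 / 94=-779.31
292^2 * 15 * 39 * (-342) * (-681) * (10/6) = 19361702224800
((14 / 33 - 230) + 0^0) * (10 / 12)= -37715 / 198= -190.48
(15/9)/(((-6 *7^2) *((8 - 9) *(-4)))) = -5/3528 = -0.00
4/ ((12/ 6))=2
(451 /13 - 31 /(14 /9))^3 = 19400056703 /6028568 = 3218.02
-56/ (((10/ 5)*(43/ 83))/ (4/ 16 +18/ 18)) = -67.56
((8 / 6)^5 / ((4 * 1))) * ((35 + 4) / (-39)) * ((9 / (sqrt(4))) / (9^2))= -128 / 2187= -0.06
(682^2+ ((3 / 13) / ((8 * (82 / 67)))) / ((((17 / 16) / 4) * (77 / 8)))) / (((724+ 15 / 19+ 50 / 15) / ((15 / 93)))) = 103.03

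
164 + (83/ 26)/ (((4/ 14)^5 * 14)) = 472179/ 1664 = 283.76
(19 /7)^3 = 6859 /343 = 20.00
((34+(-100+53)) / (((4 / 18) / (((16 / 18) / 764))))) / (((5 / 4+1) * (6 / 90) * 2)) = -130 / 573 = -0.23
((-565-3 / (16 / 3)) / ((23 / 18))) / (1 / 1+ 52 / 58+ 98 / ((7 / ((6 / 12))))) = -787263 / 15824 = -49.75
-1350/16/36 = -75/32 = -2.34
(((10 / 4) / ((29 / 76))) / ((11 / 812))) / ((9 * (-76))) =-70 / 99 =-0.71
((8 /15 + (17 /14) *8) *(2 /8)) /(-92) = -269 /9660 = -0.03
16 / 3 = 5.33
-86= -86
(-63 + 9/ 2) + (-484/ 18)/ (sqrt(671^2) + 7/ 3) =-88688/ 1515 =-58.54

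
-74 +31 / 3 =-191 / 3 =-63.67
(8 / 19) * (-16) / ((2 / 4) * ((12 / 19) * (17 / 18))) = -384 / 17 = -22.59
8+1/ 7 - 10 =-13/ 7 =-1.86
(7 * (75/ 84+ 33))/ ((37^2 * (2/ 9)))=0.78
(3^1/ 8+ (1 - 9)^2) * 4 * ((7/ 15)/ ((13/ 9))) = 2163/ 26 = 83.19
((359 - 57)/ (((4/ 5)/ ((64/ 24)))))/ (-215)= -604/ 129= -4.68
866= 866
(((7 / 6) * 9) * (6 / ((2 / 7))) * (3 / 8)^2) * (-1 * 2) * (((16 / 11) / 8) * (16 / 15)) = -1323 / 110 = -12.03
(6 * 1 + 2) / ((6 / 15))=20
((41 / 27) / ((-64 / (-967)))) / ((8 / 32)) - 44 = 20639 / 432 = 47.78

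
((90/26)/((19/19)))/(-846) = -5/1222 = -0.00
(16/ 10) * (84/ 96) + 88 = 447/ 5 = 89.40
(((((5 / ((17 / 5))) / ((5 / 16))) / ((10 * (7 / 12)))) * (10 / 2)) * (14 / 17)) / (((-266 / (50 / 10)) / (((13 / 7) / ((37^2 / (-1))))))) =31200 / 368341771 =0.00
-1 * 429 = -429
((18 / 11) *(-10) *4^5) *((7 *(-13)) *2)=33546240 / 11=3049658.18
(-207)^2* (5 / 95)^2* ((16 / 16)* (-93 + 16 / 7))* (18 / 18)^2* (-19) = 27209115 / 133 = 204579.81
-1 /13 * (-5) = 5 /13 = 0.38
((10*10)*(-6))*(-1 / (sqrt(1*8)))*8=1200*sqrt(2)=1697.06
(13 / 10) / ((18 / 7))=91 / 180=0.51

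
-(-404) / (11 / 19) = 7676 / 11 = 697.82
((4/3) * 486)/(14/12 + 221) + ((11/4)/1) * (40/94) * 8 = 769256/62651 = 12.28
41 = 41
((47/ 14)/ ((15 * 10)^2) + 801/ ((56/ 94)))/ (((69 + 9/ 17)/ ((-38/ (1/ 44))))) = -1504797815741/ 46541250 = -32332.56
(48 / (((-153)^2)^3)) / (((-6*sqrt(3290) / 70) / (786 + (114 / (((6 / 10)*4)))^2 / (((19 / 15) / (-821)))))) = 1299218*sqrt(3290) / 66989067658407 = 0.00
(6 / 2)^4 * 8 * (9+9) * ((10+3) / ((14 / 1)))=75816 / 7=10830.86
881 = 881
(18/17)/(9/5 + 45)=0.02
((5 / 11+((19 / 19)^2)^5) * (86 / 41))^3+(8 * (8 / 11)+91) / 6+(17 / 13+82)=304919461257 / 2385080126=127.84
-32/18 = -16/9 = -1.78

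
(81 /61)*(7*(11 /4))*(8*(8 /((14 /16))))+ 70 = 1939.64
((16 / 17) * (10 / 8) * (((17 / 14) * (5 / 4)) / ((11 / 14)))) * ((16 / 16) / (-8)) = -25 / 88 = -0.28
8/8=1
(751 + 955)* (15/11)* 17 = 435030/11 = 39548.18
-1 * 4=-4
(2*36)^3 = 373248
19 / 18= 1.06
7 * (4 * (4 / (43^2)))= 0.06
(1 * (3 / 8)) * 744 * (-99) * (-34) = 939114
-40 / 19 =-2.11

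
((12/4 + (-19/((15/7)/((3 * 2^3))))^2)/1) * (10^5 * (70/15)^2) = 887622064000/9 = 98624673777.78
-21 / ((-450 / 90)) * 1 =21 / 5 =4.20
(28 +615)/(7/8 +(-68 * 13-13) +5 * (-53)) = -5144/9289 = -0.55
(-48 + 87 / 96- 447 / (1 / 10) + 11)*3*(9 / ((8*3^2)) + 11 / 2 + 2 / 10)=-78743.99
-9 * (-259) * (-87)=-202797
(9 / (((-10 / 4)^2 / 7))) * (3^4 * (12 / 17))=244944 / 425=576.34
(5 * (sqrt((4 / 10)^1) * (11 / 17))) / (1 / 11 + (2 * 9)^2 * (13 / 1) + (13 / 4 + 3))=0.00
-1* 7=-7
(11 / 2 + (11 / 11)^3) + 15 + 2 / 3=133 / 6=22.17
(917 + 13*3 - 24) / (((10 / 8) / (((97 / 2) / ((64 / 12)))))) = 67803 / 10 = 6780.30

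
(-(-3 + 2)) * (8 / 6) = 4 / 3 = 1.33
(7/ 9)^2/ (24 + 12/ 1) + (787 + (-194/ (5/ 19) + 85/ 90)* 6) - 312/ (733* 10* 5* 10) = -969996188023/ 267178500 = -3630.52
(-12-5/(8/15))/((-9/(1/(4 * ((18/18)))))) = 19/32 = 0.59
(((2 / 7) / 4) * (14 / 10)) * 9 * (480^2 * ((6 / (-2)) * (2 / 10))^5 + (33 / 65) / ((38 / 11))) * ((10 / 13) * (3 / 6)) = -9956681973 / 1605500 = -6201.61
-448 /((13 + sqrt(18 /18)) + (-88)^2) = -224 /3879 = -0.06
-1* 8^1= -8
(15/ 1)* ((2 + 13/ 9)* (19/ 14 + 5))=13795/ 42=328.45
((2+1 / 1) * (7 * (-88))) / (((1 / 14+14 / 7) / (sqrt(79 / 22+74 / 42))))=-56 * sqrt(1142526) / 29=-2064.06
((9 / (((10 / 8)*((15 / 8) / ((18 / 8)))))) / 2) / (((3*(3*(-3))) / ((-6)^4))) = -5184 / 25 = -207.36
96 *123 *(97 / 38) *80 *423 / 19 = 19379761920 / 361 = 53683551.02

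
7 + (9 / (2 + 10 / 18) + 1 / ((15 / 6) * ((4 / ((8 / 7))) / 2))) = 8654 / 805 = 10.75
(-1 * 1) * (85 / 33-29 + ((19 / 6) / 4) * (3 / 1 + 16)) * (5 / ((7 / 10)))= 75125 / 924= 81.30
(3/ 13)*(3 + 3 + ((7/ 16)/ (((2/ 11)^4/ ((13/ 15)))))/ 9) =1539691/ 149760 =10.28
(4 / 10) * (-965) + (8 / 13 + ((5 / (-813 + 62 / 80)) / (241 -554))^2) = -518082698548417490 / 1344326363500237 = -385.38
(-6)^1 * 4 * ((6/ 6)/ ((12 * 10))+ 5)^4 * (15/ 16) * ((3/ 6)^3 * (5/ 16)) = -130466162401/ 235929600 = -552.99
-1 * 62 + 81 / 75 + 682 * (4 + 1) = 83727 / 25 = 3349.08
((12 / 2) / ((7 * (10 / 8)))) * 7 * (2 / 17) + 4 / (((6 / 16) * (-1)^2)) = 2864 / 255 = 11.23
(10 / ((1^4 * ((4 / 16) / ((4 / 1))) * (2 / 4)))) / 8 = 40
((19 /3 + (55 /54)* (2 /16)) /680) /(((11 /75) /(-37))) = -516335 /215424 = -2.40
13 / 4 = 3.25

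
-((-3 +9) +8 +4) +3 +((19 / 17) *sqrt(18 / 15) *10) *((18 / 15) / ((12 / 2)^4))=-14.99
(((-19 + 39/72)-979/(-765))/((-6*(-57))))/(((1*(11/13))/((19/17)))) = -1366729/20599920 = -0.07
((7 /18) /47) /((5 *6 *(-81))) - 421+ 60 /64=-3454224373 /8223120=-420.06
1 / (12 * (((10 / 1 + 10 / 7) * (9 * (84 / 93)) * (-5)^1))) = -31 / 172800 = -0.00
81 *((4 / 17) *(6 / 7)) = 1944 / 119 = 16.34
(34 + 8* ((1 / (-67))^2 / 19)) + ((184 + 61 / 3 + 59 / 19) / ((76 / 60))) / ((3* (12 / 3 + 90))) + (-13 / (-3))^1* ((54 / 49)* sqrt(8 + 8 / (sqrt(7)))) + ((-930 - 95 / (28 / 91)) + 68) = -1038434031095 / 913978356 + 468* sqrt(14* sqrt(7) + 98) / 343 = -1120.31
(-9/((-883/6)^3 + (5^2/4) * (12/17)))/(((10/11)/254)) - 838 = -4458115951814/5319952445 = -838.00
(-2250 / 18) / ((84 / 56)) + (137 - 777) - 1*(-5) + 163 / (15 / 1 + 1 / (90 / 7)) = -2880325 / 4071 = -707.52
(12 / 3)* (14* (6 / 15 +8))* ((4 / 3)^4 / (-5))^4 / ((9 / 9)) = 3367254360064 / 44840334375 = 75.09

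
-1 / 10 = -0.10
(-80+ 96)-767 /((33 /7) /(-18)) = 32390 /11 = 2944.55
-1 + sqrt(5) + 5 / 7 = -2 / 7 + sqrt(5) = 1.95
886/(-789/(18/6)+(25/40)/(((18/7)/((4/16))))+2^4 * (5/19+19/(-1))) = -9696384/6158503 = -1.57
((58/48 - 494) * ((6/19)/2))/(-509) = 11827/77368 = 0.15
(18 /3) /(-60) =-1 /10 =-0.10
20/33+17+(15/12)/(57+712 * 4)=1350277/76692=17.61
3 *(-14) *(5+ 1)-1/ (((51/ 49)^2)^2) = -1710595453/ 6765201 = -252.85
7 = 7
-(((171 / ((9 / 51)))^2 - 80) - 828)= -938053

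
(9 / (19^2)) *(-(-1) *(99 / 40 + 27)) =0.73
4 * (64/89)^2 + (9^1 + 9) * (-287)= -40903502/7921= -5163.93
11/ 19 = 0.58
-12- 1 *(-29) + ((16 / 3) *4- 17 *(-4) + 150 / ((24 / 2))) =118.83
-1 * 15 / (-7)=15 / 7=2.14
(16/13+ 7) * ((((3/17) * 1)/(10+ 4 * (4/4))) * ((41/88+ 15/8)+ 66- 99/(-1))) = 2363523/136136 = 17.36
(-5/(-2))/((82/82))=5/2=2.50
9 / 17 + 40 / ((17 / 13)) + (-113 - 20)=-1732 / 17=-101.88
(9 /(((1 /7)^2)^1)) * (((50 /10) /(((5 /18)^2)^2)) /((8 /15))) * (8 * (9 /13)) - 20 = 1249942732 /325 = 3845977.64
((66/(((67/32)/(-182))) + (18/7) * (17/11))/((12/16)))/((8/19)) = -18154.82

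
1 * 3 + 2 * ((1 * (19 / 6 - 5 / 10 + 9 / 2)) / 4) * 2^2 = 52 / 3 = 17.33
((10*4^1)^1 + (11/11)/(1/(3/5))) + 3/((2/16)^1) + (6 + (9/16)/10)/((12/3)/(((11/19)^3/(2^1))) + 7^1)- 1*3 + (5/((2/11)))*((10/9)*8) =28299956707/92432160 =306.17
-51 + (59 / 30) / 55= -84091 / 1650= -50.96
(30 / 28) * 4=30 / 7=4.29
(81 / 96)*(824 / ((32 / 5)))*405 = 43996.29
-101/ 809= -0.12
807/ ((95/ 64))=51648/ 95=543.66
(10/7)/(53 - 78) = -2/35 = -0.06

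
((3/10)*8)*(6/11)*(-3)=-216/55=-3.93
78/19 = 4.11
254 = 254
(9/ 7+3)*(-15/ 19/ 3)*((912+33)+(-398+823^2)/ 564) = -30247775/ 12502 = -2419.43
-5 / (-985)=1 / 197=0.01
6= 6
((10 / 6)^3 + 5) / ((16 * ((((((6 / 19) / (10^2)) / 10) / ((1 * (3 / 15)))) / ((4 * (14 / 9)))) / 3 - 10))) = -1729000 / 28727757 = -0.06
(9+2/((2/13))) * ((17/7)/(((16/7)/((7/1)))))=1309/8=163.62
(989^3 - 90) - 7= 967361572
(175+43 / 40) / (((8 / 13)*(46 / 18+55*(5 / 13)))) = 10712403 / 887680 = 12.07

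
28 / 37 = 0.76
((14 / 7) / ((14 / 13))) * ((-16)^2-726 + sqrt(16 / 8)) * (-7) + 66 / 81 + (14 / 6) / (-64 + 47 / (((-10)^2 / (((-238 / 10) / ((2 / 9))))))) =6092.41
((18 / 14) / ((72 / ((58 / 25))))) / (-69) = -29 / 48300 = -0.00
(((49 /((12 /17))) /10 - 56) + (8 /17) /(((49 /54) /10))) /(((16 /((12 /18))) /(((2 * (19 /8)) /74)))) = -83323949 /710115840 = -0.12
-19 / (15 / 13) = -247 / 15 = -16.47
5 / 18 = 0.28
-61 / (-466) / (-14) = -61 / 6524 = -0.01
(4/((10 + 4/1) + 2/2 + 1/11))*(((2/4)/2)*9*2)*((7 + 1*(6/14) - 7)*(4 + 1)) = 1485/581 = 2.56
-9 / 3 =-3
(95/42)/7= 95/294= 0.32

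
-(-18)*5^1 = 90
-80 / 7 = -11.43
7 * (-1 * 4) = -28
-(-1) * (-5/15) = -1/3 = -0.33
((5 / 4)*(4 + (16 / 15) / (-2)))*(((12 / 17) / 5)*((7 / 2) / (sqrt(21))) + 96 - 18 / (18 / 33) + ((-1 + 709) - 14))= 26*sqrt(21) / 255 + 9841 / 3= 3280.80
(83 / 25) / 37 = 83 / 925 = 0.09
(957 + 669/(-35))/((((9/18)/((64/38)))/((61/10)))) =64076352/3325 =19271.08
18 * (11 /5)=198 /5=39.60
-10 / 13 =-0.77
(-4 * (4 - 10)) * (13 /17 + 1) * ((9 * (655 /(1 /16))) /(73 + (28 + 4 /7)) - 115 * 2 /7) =356652000 /9401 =37937.67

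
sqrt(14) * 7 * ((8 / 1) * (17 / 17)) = 209.53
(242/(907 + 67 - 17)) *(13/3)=286/261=1.10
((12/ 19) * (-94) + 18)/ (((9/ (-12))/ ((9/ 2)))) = 4716/ 19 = 248.21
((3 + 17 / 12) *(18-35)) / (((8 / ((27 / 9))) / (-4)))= 901 / 8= 112.62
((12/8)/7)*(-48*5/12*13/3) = -130/7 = -18.57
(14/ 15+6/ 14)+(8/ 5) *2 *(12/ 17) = 6463/ 1785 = 3.62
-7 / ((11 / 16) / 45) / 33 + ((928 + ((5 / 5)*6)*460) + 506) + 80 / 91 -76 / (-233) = 10727442458 / 2565563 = 4181.32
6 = 6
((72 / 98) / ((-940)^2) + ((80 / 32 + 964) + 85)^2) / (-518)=-2134.46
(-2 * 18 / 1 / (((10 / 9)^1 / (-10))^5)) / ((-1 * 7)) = -2125764 / 7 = -303680.57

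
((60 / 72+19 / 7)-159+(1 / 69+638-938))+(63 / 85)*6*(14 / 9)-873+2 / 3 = -108455287 / 82110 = -1320.85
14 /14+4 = 5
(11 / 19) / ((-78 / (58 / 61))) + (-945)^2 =40365622706 / 45201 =893024.99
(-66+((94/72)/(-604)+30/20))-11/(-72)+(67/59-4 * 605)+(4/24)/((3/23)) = -353785087/142544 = -2481.94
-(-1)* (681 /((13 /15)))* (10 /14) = 51075 /91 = 561.26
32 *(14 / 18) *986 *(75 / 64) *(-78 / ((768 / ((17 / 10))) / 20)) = -19066775 / 192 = -99306.12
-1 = -1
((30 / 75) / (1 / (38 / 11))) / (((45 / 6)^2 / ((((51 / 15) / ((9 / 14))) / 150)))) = 36176 / 41765625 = 0.00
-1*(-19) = 19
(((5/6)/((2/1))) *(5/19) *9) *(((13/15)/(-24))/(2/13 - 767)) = 845/18183456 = 0.00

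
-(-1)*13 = 13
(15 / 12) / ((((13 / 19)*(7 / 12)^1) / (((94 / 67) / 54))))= 4465 / 54873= 0.08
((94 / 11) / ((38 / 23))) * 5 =5405 / 209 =25.86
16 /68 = 4 /17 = 0.24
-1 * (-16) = 16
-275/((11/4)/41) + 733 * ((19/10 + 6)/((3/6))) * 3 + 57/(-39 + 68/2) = 153164/5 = 30632.80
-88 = -88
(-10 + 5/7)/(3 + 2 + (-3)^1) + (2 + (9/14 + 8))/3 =-23/21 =-1.10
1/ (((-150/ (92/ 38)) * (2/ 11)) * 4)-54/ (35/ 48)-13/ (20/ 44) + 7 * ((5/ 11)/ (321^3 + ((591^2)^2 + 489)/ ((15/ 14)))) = -10265768545655782301/ 99978914566561800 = -102.68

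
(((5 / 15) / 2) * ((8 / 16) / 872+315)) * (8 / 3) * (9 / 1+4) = 7141693 / 3924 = 1820.00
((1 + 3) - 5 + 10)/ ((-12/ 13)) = -39/ 4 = -9.75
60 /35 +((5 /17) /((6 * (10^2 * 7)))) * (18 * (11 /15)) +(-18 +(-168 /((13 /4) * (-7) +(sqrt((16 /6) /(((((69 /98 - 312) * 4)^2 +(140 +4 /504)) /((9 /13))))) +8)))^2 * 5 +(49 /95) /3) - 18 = 614.62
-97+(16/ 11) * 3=-92.64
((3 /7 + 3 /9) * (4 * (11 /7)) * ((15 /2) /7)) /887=1760 /304241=0.01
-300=-300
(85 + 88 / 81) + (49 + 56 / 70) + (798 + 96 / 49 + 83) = 20218991 / 19845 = 1018.85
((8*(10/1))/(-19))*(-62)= 4960/19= 261.05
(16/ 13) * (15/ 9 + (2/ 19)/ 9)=4592/ 2223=2.07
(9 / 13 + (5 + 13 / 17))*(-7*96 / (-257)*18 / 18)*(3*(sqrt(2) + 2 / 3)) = 1917888 / 56797 + 2876832*sqrt(2) / 56797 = 105.40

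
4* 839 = 3356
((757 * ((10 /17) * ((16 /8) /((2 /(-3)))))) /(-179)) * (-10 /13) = -227100 /39559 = -5.74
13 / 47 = 0.28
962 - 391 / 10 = 9229 / 10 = 922.90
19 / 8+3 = 43 / 8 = 5.38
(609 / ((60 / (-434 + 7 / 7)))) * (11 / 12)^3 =-116993569 / 34560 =-3385.23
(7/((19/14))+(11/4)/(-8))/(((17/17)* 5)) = 2927/3040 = 0.96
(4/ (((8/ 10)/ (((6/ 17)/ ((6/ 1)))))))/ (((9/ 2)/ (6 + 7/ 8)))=275/ 612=0.45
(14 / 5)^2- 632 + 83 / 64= -622.86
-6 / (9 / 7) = -14 / 3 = -4.67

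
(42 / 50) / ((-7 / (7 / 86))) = -21 / 2150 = -0.01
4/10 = 2/5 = 0.40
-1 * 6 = -6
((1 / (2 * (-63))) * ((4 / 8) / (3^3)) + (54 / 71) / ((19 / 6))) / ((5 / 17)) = 37453499 / 45892980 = 0.82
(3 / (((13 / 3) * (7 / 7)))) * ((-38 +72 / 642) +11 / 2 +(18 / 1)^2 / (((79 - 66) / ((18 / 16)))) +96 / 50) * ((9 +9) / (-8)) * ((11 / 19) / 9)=4181859 / 17178850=0.24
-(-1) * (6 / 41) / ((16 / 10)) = 15 / 164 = 0.09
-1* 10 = -10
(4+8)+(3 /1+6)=21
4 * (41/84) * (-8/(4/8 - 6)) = 656/231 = 2.84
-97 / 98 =-0.99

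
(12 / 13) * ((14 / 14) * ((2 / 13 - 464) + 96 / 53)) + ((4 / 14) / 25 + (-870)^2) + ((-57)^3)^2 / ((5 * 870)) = 785558008333429 / 90913550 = 8640714.26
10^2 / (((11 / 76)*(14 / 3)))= 11400 / 77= 148.05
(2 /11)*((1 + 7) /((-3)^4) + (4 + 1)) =826 /891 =0.93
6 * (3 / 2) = 9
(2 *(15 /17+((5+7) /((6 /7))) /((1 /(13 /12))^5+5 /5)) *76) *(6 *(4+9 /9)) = 89074683408 /2108425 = 42247.02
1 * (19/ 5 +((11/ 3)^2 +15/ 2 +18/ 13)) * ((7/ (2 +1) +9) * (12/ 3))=2078828/ 1755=1184.52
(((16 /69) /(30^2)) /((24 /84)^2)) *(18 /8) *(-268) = -3283 /1725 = -1.90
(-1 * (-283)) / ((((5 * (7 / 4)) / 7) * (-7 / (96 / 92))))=-27168 / 805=-33.75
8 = 8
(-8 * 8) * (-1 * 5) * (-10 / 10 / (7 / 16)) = -5120 / 7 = -731.43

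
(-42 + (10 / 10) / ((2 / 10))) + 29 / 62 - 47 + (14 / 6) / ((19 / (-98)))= -337735 / 3534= -95.57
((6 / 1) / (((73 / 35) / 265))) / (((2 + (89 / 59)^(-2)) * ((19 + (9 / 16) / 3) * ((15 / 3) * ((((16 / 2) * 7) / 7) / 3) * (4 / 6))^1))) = 88160730 / 48116417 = 1.83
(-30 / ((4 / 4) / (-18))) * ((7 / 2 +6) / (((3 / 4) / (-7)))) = -47880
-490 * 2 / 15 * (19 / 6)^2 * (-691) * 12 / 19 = 2573284 / 9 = 285920.44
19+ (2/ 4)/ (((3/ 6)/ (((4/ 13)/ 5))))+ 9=1824/ 65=28.06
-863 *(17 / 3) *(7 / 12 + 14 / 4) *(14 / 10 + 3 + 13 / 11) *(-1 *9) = 220695853 / 220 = 1003162.97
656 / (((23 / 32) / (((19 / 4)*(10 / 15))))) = 2890.20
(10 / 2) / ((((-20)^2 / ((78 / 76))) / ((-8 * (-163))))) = 6357 / 380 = 16.73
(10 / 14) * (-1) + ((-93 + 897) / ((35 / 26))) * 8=167207 / 35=4777.34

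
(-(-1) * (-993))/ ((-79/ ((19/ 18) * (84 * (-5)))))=-440230/ 79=-5572.53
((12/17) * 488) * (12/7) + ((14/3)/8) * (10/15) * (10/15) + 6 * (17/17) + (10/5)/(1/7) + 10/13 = 25543811/41769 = 611.55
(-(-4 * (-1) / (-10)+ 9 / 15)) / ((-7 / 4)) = 4 / 35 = 0.11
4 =4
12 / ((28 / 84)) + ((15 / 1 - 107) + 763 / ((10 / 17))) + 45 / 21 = 87027 / 70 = 1243.24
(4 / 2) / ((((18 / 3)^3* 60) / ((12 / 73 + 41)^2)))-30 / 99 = -3155225 / 75970224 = -0.04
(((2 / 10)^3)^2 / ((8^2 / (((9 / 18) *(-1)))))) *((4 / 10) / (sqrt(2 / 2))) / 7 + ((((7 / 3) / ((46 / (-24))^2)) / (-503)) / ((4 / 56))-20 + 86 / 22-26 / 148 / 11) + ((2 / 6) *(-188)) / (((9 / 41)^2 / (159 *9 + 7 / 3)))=-1864104.46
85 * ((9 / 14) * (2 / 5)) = 153 / 7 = 21.86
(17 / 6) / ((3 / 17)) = 289 / 18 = 16.06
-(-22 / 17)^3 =10648 / 4913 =2.17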